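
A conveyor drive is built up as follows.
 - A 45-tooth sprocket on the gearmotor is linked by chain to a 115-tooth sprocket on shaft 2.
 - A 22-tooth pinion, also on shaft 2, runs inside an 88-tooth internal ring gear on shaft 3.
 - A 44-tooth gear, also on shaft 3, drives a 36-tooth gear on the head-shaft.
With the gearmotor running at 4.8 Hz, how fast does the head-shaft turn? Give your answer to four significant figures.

0.5739 Hz

chain 115/45 = 2.5556 → 4.8/2.5556 = 1.8783 Hz
internal gear 88/22 = 4 → 1.8783/4 = 0.46957 Hz
gear mesh 36/44 = 0.81818 → 0.46957/0.81818 = 0.57391 Hz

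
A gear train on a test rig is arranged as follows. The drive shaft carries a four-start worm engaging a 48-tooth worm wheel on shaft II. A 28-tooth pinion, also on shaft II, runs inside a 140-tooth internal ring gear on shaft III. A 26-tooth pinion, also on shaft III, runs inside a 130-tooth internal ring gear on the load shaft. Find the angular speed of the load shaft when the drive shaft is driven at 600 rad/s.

2 rad/s

worm 48/4 = 12 → 600/12 = 50 rad/s
internal gear 140/28 = 5 → 50/5 = 10 rad/s
internal gear 130/26 = 5 → 10/5 = 2 rad/s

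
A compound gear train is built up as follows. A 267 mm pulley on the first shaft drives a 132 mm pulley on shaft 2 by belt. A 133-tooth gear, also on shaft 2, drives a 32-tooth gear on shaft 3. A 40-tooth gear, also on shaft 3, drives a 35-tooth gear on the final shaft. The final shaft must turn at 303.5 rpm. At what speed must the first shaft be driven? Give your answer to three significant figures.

Overall ratio R = 0.49438 × 0.2406 × 0.875 = 0.10408.
Required input speed = output speed × R = 303.5 × 0.10408 = 31.588 rpm.

31.6 rpm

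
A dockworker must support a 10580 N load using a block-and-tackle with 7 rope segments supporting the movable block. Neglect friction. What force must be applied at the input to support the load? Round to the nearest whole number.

1511 N

Block-and-tackle MA = number of supporting rope parts = 7.
Effort = load / MA = 10580 / 7 = 1511.4 N.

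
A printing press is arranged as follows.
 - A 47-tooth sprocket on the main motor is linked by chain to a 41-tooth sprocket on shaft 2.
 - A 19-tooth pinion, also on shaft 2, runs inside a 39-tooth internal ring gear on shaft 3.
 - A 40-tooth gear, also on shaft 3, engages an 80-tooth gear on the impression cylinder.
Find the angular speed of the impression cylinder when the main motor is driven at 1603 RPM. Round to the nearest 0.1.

Chain: ratio = 41/47 = 0.87234, so shaft 2 turns at 1603 / 0.87234 = 1837.6 RPM.
Internal gear: ratio = 39/19 = 2.0526, so shaft 3 turns at 1837.6 / 2.0526 = 895.23 RPM.
Gear mesh: ratio = 80/40 = 2, so the impression cylinder turns at 895.23 / 2 = 447.62 RPM.

447.6 RPM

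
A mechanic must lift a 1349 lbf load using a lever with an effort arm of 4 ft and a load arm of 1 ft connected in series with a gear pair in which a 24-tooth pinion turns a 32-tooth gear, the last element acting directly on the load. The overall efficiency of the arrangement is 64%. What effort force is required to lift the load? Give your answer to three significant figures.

Lever MA = effort arm / load arm = 4/1 = 4.
Gear pair MA = 32/24 = 1.3333.
Combined ideal MA = 4 × 1.3333 = 5.3333.
Actual MA = 5.3333 × 0.64 = 3.4133.
Effort = load / actual MA = 1349 / 3.4133 = 395.21 lbf.

395 lbf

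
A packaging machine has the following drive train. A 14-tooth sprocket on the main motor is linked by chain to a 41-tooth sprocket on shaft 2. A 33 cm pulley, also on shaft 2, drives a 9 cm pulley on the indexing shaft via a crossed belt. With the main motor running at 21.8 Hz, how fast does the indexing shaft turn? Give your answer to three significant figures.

27.3 Hz

the main motor → shaft 2 (chain, 41/14): 21.8 ÷ 2.9286 = 7.4439 Hz
shaft 2 → the indexing shaft (belt, 9/33): 7.4439 ÷ 0.27273 = 27.294 Hz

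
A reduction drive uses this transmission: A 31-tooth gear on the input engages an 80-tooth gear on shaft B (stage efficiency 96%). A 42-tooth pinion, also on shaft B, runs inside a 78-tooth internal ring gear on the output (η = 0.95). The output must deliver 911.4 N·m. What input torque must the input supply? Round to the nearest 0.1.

Overall ratio R = 2.5806 × 1.8571 = 4.7926; overall efficiency η = 0.96 × 0.95 = 0.9120.
Input torque = output torque / (R × η) = 911.4 / (4.7926 × 0.9120) = 208.52 N·m.

208.5 N·m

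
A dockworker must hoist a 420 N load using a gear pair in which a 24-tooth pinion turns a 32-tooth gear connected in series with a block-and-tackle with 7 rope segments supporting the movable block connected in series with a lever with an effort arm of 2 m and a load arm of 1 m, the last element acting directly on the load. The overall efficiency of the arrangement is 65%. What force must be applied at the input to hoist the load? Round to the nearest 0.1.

34.6 N

Gear pair MA = 32/24 = 1.3333.
Block-and-tackle MA = number of supporting rope parts = 7.
Lever MA = effort arm / load arm = 2/1 = 2.
Combined ideal MA = 1.3333 × 7 × 2 = 18.667.
Actual MA = 18.667 × 0.65 = 12.133.
Effort = load / actual MA = 420 / 12.133 = 34.615 N.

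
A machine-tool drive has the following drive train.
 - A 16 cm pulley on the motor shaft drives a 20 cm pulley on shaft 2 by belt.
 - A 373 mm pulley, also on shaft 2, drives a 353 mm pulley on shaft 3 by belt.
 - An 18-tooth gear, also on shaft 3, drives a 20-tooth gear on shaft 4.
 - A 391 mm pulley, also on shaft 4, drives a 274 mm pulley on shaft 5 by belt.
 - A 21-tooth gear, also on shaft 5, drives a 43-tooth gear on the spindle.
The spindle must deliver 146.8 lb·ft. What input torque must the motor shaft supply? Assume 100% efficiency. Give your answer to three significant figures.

Overall ratio R = 1.25 × 0.94638 × 1.1111 × 0.70077 × 2.0476 = 1.8861.
Input torque = output torque / R = 146.8 / 1.8861 = 77.834 lb·ft.

77.8 lb·ft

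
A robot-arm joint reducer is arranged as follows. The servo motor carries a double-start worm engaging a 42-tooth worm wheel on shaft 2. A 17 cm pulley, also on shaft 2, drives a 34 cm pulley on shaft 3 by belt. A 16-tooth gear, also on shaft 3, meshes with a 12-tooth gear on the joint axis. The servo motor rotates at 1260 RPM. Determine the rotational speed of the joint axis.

40 RPM

worm 42/2 = 21 → 1260/21 = 60 RPM
belt 34/17 = 2 → 60/2 = 30 RPM
gear mesh 12/16 = 0.75 → 30/0.75 = 40 RPM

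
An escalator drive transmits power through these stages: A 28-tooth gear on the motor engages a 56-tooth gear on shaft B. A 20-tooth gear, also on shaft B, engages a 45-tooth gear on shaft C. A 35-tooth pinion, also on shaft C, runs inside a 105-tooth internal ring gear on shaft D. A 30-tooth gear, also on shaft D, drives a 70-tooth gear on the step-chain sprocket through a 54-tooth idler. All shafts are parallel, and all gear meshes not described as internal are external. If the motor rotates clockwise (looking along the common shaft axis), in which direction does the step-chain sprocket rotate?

clockwise

the motor → shaft B: external mesh, 1 reversal → CCW.
shaft B → shaft C: external mesh, 1 reversal → CW.
shaft C → shaft D: internal mesh, same direction → CW.
shaft D → the step-chain sprocket: driver → idler → driven is 2 external meshes, 2 reversals → CW.
4 reversals in total — an even number — so the step-chain sprocket turns the same way as the motor.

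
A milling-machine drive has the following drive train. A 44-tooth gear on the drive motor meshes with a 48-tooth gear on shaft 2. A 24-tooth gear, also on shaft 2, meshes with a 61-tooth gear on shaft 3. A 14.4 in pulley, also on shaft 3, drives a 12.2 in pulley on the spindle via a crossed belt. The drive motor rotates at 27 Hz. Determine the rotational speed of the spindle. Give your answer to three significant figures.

11.5 Hz

Gear mesh: ratio = 48/44 = 1.0909, so shaft 2 turns at 27 / 1.0909 = 24.75 Hz.
Gear mesh: ratio = 61/24 = 2.5417, so shaft 3 turns at 24.75 / 2.5417 = 9.7377 Hz.
Belt: ratio = 12.2/14.4 = 0.84722, so the spindle turns at 9.7377 / 0.84722 = 11.494 Hz.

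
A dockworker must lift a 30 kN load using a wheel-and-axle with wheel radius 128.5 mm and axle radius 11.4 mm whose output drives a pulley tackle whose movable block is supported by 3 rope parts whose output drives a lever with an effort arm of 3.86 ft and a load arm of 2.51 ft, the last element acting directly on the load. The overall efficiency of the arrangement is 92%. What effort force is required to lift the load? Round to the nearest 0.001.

0.627 kN

Wheel-and-axle MA = R/r = 128.5/11.4 = 11.272.
Block-and-tackle MA = number of supporting rope parts = 3.
Lever MA = effort arm / load arm = 3.86/2.51 = 1.5378.
Combined ideal MA = 11.272 × 3 × 1.5378 = 52.004.
Actual MA = 52.004 × 0.92 = 47.843.
Effort = load / actual MA = 30 / 47.843 = 0.62705 kN.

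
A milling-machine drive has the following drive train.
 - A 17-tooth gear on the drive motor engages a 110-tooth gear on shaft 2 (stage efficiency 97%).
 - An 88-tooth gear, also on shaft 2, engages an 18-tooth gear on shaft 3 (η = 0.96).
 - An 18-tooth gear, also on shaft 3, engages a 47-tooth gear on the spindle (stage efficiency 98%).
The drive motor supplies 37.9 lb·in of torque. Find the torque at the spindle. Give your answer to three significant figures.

120 lb·in

After the gear mesh (110/17): 37.9 × 6.4706 × 0.97 = 237.88 lb·in
After the gear mesh (18/88): 237.88 × 0.20455 × 0.96 = 46.711 lb·in
After the gear mesh (47/18): 46.711 × 2.6111 × 0.98 = 119.53 lb·in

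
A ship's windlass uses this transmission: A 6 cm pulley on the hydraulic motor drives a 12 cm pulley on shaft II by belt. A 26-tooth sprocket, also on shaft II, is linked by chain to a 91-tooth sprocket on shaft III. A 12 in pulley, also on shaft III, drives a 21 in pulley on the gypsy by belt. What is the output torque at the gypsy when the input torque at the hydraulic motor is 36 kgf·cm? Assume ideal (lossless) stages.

After the belt (12/6): 36 × 2 = 72 kgf·cm
After the chain (91/26): 72 × 3.5 = 252 kgf·cm
After the belt (21/12): 252 × 1.75 = 441 kgf·cm

441 kgf·cm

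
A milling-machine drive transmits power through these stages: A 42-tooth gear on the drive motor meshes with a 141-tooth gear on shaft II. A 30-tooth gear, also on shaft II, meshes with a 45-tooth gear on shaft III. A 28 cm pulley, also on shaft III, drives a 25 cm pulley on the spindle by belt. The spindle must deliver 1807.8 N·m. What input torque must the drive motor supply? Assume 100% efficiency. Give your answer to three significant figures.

Overall ratio R = 3.3571 × 1.5 × 0.89286 = 4.4962.
Input torque = output torque / R = 1807.8 / 4.4962 = 402.08 N·m.

402 N·m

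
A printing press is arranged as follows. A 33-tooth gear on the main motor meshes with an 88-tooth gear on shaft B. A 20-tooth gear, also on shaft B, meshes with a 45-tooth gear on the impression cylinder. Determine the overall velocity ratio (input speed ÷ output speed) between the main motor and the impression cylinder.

6

Each stage contributes driven/driver: gear mesh 88/33 = 2.6667, gear mesh 45/20 = 2.25.
Overall: 2.6667 × 2.25 = 6.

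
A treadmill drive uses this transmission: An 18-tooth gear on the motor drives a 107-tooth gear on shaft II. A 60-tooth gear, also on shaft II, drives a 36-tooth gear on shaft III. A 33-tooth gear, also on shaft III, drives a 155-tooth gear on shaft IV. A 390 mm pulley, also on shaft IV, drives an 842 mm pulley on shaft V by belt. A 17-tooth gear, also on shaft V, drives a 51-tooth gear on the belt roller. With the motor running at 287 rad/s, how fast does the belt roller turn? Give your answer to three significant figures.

2.65 rad/s

Gear mesh: ratio = 107/18 = 5.9444, so shaft II turns at 287 / 5.9444 = 48.28 rad/s.
Gear mesh: ratio = 36/60 = 0.6, so shaft III turns at 48.28 / 0.6 = 80.467 rad/s.
Gear mesh: ratio = 155/33 = 4.697, so shaft IV turns at 80.467 / 4.697 = 17.132 rad/s.
Belt: ratio = 842/390 = 2.159, so shaft V turns at 17.132 / 2.159 = 7.9351 rad/s.
Gear mesh: ratio = 51/17 = 3, so the belt roller turns at 7.9351 / 3 = 2.645 rad/s.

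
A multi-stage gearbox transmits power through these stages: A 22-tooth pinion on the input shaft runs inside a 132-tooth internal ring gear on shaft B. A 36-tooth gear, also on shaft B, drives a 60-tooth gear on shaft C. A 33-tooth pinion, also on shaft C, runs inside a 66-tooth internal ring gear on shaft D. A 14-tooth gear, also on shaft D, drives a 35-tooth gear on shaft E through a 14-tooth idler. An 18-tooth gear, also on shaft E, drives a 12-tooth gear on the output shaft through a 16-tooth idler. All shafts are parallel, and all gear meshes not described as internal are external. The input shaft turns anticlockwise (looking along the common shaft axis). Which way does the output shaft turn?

clockwise

the input shaft → shaft B: internal mesh, same direction → CCW.
shaft B → shaft C: external mesh, 1 reversal → CW.
shaft C → shaft D: internal mesh, same direction → CW.
shaft D → shaft E: driver → idler → driven is 2 external meshes, 2 reversals → CW.
shaft E → the output shaft: driver → idler → driven is 2 external meshes, 2 reversals → CW.
5 reversals in total — an odd number — so the output shaft turns opposite to the input shaft.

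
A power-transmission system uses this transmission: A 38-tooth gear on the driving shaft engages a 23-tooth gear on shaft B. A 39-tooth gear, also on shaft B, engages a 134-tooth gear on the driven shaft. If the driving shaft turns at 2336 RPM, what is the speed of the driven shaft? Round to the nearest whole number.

Gear mesh: ratio = 23/38 = 0.60526, so shaft B turns at 2336 / 0.60526 = 3859.5 RPM.
Gear mesh: ratio = 134/39 = 3.4359, so the driven shaft turns at 3859.5 / 3.4359 = 1123.3 RPM.

1123 RPM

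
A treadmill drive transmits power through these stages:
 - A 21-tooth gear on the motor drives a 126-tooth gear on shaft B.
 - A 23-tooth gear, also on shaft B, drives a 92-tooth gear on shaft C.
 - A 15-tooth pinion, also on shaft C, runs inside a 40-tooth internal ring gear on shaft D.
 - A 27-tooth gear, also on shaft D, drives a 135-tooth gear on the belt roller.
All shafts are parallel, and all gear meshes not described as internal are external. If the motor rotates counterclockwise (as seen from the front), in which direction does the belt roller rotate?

the motor → shaft B: external mesh, 1 reversal → CW.
shaft B → shaft C: external mesh, 1 reversal → CCW.
shaft C → shaft D: internal mesh, same direction → CCW.
shaft D → the belt roller: external mesh, 1 reversal → CW.
3 reversals in total — an odd number — so the belt roller turns opposite to the motor.

clockwise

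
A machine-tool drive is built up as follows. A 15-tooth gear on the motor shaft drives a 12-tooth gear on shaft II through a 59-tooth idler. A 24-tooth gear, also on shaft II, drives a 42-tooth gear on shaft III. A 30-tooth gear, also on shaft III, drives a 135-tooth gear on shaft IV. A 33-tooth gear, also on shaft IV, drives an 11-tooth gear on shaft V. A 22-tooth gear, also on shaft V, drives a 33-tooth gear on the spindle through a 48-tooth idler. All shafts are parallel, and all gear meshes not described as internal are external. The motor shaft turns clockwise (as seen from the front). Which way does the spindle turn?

the motor shaft → shaft II: driver → idler → driven is 2 external meshes, 2 reversals → CW.
shaft II → shaft III: external mesh, 1 reversal → CCW.
shaft III → shaft IV: external mesh, 1 reversal → CW.
shaft IV → shaft V: external mesh, 1 reversal → CCW.
shaft V → the spindle: driver → idler → driven is 2 external meshes, 2 reversals → CCW.
7 reversals in total — an odd number — so the spindle turns opposite to the motor shaft.

counterclockwise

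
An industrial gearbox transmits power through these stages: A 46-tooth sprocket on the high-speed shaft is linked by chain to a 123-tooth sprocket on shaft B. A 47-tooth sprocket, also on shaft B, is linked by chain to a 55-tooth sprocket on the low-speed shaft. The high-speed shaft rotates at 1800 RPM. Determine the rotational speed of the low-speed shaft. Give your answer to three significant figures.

575 RPM

Chain: ratio = 123/46 = 2.6739, so shaft B turns at 1800 / 2.6739 = 673.17 RPM.
Chain: ratio = 55/47 = 1.1702, so the low-speed shaft turns at 673.17 / 1.1702 = 575.25 RPM.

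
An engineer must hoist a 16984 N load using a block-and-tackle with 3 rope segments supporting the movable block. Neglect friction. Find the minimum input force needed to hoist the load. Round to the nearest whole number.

Block-and-tackle MA = number of supporting rope parts = 3.
Effort = load / MA = 16984 / 3 = 5661.3 N.

5661 N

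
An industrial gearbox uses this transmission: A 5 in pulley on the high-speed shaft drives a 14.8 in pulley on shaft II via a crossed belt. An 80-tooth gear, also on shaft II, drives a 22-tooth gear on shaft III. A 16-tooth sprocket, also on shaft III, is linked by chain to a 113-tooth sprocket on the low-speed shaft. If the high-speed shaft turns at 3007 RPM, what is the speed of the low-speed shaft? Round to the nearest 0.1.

523.1 RPM

belt 14.8/5 = 2.96 → 3007/2.96 = 1015.9 RPM
gear mesh 22/80 = 0.275 → 1015.9/0.275 = 3694.1 RPM
chain 113/16 = 7.0625 → 3694.1/7.0625 = 523.06 RPM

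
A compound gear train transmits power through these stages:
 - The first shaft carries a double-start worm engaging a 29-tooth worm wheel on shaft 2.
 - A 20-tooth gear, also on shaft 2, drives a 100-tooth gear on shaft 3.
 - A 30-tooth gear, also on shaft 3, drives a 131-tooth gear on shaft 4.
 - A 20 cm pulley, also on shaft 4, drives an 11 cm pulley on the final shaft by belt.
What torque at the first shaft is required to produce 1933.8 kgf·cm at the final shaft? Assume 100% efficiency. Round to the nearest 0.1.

Overall ratio R = 14.5 × 5 × 4.3667 × 0.55 = 174.12.
Input torque = output torque / R = 1933.8 / 174.12 = 11.106 kgf·cm.

11.1 kgf·cm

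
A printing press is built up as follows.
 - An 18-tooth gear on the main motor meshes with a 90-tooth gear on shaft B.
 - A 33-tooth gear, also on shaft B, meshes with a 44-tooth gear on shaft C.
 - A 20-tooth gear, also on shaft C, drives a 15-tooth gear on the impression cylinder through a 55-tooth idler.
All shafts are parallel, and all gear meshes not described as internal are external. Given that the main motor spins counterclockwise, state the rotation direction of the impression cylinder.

counterclockwise

the main motor → shaft B: external mesh, 1 reversal → CW.
shaft B → shaft C: external mesh, 1 reversal → CCW.
shaft C → the impression cylinder: driver → idler → driven is 2 external meshes, 2 reversals → CCW.
4 reversals in total — an even number — so the impression cylinder turns the same way as the main motor.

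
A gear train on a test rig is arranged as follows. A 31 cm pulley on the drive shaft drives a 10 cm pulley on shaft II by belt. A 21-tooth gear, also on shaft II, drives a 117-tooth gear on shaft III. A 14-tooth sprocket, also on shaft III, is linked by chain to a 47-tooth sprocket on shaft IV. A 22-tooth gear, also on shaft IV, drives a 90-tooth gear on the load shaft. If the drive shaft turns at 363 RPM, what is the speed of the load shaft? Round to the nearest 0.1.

14.7 RPM

the drive shaft → shaft II (belt, 10/31): 363 ÷ 0.32258 = 1125.3 RPM
shaft II → shaft III (gear mesh, 117/21): 1125.3 ÷ 5.5714 = 201.98 RPM
shaft III → shaft IV (chain, 47/14): 201.98 ÷ 3.3571 = 60.163 RPM
shaft IV → the load shaft (gear mesh, 90/22): 60.163 ÷ 4.0909 = 14.707 RPM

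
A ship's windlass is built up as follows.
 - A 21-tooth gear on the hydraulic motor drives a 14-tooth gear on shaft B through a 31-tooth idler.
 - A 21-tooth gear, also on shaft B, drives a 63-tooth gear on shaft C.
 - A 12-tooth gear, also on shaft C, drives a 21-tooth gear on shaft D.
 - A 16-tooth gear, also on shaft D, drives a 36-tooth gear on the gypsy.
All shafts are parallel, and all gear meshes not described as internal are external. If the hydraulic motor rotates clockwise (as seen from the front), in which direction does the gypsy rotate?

the hydraulic motor → shaft B: driver → idler → driven is 2 external meshes, 2 reversals → CW.
shaft B → shaft C: external mesh, 1 reversal → CCW.
shaft C → shaft D: external mesh, 1 reversal → CW.
shaft D → the gypsy: external mesh, 1 reversal → CCW.
5 reversals in total — an odd number — so the gypsy turns opposite to the hydraulic motor.

counterclockwise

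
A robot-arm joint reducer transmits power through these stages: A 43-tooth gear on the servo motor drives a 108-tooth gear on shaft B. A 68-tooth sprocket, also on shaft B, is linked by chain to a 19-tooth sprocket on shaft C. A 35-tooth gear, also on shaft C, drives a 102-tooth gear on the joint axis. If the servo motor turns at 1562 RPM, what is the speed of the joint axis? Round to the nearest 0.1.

763.7 RPM

Gear mesh: ratio = 108/43 = 2.5116, so shaft B turns at 1562 / 2.5116 = 621.91 RPM.
Chain: ratio = 19/68 = 0.27941, so shaft C turns at 621.91 / 0.27941 = 2225.8 RPM.
Gear mesh: ratio = 102/35 = 2.9143, so the joint axis turns at 2225.8 / 2.9143 = 763.75 RPM.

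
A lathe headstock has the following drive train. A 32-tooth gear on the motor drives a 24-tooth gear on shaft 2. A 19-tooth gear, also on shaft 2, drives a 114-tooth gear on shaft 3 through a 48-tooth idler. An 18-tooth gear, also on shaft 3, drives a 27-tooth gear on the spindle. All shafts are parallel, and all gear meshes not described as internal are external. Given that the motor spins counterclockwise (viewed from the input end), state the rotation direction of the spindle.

the motor → shaft 2: external mesh, 1 reversal → CW.
shaft 2 → shaft 3: driver → idler → driven is 2 external meshes, 2 reversals → CW.
shaft 3 → the spindle: external mesh, 1 reversal → CCW.
4 reversals in total — an even number — so the spindle turns the same way as the motor.

counterclockwise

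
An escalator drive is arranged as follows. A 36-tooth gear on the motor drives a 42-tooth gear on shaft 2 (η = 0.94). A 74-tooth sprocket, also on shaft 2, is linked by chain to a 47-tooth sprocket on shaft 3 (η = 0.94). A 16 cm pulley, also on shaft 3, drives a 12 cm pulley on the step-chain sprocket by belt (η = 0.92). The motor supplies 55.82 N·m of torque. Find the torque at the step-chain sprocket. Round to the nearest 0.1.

After the gear mesh (42/36): 55.82 × 1.1667 × 0.94 = 61.216 N·m
After the chain (47/74): 61.216 × 0.63514 × 0.94 = 36.548 N·m
After the belt (12/16): 36.548 × 0.75 × 0.92 = 25.218 N·m

25.2 N·m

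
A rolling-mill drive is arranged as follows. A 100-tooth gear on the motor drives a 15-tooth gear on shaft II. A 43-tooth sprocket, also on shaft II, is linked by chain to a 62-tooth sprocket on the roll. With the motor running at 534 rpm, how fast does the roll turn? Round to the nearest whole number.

2469 rpm

the motor → shaft II (gear mesh, 15/100): 534 ÷ 0.15 = 3560 rpm
shaft II → the roll (chain, 62/43): 3560 ÷ 1.4419 = 2469 rpm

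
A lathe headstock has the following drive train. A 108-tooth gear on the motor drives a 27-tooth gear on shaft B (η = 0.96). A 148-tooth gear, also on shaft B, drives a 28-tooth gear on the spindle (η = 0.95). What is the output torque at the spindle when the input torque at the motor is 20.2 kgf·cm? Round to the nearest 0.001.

0.871 kgf·cm

Gear mesh: ratio = 27/108 = 0.25; torque at shaft B = 20.2 × 0.25 × 0.96 = 4.848 kgf·cm.
Gear mesh: ratio = 28/148 = 0.18919; torque at the spindle = 4.848 × 0.18919 × 0.95 = 0.87133 kgf·cm.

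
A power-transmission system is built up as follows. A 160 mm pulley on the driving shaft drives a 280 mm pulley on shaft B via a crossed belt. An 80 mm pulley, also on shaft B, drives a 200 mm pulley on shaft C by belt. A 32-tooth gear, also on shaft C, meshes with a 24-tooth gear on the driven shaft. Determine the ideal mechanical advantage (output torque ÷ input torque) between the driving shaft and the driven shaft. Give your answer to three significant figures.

Each stage contributes driven/driver: belt 280/160 = 1.75, belt 200/80 = 2.5, gear mesh 24/32 = 0.75.
Overall: 1.75 × 2.5 × 0.75 = 3.2812.

3.28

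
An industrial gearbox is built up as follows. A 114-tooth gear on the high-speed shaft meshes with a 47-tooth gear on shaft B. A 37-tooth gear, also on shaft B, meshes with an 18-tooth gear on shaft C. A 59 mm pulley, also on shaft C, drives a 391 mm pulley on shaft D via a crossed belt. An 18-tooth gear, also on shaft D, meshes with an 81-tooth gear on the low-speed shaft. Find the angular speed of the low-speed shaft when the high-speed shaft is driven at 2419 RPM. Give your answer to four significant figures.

gear mesh 47/114 = 0.41228 → 2419/0.41228 = 5867.4 RPM
gear mesh 18/37 = 0.48649 → 5867.4/0.48649 = 12061 RPM
belt 391/59 = 6.6271 → 12061/6.6271 = 1819.9 RPM
gear mesh 81/18 = 4.5 → 1819.9/4.5 = 404.42 RPM

404.4 RPM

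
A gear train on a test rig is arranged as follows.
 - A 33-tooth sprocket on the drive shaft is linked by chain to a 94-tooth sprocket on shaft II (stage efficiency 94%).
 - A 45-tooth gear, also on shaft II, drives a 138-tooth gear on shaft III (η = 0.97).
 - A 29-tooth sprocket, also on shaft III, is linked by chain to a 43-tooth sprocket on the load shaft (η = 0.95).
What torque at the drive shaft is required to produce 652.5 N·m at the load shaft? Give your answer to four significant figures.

Overall ratio R = 2.8485 × 3.0667 × 1.4828 = 12.952; overall efficiency η = 0.94 × 0.97 × 0.95 = 0.8662.
Input torque = output torque / (R × η) = 652.5 / (12.952 × 0.8662) = 58.158 N·m.

58.16 N·m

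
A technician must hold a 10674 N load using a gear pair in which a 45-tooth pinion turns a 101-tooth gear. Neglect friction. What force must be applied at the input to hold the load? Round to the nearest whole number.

4756 N

Gear pair MA = 101/45 = 2.2444.
Effort = load / MA = 10674 / 2.2444 = 4755.7 N.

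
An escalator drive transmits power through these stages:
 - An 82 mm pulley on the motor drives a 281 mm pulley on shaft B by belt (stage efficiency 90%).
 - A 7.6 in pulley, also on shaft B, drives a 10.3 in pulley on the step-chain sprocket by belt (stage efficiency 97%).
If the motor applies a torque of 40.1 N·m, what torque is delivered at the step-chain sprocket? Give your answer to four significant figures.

162.6 N·m

belt 281/82 = 3.4268 → τ = 40.1·3.4268·0.90 = 123.67 N·m
belt 10.3/7.6 = 1.3553 → τ = 123.67·1.3553·0.97 = 162.58 N·m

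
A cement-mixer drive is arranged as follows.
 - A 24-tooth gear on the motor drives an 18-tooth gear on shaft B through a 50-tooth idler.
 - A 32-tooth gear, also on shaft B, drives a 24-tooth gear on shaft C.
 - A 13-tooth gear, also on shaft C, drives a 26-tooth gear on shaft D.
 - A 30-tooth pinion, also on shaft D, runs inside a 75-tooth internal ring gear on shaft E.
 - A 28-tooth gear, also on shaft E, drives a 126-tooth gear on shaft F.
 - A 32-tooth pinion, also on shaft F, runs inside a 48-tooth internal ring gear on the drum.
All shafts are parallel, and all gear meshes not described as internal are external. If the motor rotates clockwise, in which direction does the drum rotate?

anticlockwise

the motor → shaft B: driver → idler → driven is 2 external meshes, 2 reversals → CW.
shaft B → shaft C: external mesh, 1 reversal → CCW.
shaft C → shaft D: external mesh, 1 reversal → CW.
shaft D → shaft E: internal mesh, same direction → CW.
shaft E → shaft F: external mesh, 1 reversal → CCW.
shaft F → the drum: internal mesh, same direction → CCW.
5 reversals in total — an odd number — so the drum turns opposite to the motor.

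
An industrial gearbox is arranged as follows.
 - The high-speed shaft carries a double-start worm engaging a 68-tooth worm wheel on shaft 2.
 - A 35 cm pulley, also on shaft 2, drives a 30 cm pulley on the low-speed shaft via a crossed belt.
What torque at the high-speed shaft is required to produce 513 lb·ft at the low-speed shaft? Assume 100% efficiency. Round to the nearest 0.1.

Overall ratio R = 34 × 0.85714 = 29.143.
Input torque = output torque / R = 513 / 29.143 = 17.603 lb·ft.

17.6 lb·ft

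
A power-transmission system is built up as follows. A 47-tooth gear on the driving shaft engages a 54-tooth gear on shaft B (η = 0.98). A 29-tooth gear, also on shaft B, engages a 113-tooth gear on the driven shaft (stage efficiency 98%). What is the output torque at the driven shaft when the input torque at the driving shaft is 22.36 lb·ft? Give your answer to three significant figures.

After the gear mesh (54/47): 22.36 × 1.1489 × 0.98 = 25.176 lb·ft
After the gear mesh (113/29): 25.176 × 3.8966 × 0.98 = 96.139 lb·ft

96.1 lb·ft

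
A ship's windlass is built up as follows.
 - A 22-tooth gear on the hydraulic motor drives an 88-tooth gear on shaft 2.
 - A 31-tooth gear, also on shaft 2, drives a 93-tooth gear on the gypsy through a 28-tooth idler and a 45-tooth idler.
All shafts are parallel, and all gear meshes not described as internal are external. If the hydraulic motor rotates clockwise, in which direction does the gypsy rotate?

clockwise

the hydraulic motor → shaft 2: external mesh, 1 reversal → CCW.
shaft 2 → the gypsy: driver → idler → idler → driven is 3 external meshes, 3 reversals → CW.
4 reversals in total — an even number — so the gypsy turns the same way as the hydraulic motor.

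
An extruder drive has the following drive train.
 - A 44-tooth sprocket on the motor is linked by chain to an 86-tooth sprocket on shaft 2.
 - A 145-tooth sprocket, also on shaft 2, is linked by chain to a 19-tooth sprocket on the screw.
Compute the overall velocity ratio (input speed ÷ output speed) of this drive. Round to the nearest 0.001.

0.256

Each stage contributes driven/driver: chain 86/44 = 1.9545, chain 19/145 = 0.13103.
Overall: 1.9545 × 0.13103 = 0.25611.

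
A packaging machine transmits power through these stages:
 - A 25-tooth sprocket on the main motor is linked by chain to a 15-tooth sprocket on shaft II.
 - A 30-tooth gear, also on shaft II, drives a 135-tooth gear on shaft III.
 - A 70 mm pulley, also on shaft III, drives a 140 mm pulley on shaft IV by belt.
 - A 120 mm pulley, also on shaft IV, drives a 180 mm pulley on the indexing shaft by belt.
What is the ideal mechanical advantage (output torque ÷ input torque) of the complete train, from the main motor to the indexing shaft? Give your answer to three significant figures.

Each stage contributes driven/driver: chain 15/25 = 0.6, gear mesh 135/30 = 4.5, belt 140/70 = 2, belt 180/120 = 1.5.
Overall: 0.6 × 4.5 × 2 × 1.5 = 8.1.

8.10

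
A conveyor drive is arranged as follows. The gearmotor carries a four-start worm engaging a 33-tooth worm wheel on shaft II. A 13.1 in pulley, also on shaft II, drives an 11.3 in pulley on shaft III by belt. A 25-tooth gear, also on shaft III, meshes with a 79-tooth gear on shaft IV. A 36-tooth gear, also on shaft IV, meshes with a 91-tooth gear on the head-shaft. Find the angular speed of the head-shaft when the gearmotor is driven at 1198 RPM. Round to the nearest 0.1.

worm 33/4 = 8.25 → 1198/8.25 = 145.21 RPM
belt 11.3/13.1 = 0.8626 → 145.21/0.8626 = 168.34 RPM
gear mesh 79/25 = 3.16 → 168.34/3.16 = 53.273 RPM
gear mesh 91/36 = 2.5278 → 53.273/2.5278 = 21.075 RPM

21.1 RPM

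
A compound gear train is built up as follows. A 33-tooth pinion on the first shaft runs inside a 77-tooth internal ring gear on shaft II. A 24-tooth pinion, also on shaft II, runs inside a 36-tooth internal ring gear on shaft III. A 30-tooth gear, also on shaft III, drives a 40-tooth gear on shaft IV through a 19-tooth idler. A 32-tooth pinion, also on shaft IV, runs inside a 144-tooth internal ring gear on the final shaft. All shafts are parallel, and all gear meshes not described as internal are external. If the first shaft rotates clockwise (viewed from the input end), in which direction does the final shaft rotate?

the first shaft → shaft II: internal mesh, same direction → CW.
shaft II → shaft III: internal mesh, same direction → CW.
shaft III → shaft IV: driver → idler → driven is 2 external meshes, 2 reversals → CW.
shaft IV → the final shaft: internal mesh, same direction → CW.
2 reversals in total — an even number — so the final shaft turns the same way as the first shaft.

clockwise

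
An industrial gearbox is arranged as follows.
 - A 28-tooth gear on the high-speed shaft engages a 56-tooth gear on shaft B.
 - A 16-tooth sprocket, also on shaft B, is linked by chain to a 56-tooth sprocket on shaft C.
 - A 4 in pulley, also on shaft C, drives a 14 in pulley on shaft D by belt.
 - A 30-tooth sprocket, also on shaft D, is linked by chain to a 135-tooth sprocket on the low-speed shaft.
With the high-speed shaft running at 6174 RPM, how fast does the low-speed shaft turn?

56 RPM

the high-speed shaft → shaft B (gear mesh, 56/28): 6174 ÷ 2 = 3087 RPM
shaft B → shaft C (chain, 56/16): 3087 ÷ 3.5 = 882 RPM
shaft C → shaft D (belt, 14/4): 882 ÷ 3.5 = 252 RPM
shaft D → the low-speed shaft (chain, 135/30): 252 ÷ 4.5 = 56 RPM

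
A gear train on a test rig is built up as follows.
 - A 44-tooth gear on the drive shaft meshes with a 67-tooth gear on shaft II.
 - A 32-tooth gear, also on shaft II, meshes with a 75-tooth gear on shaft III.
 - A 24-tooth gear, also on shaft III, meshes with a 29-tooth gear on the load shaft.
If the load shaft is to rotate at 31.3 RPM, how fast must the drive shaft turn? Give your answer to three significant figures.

135 RPM

Overall ratio R = 1.5227 × 2.3438 × 1.2083 = 4.3124.
Required input speed = output speed × R = 31.3 × 4.3124 = 134.98 RPM.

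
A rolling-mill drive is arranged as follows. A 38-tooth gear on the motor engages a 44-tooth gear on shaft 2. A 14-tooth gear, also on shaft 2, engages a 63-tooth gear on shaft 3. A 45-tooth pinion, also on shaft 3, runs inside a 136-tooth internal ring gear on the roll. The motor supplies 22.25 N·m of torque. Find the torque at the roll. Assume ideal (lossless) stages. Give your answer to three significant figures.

350 N·m

After the gear mesh (44/38): 22.25 × 1.1579 = 25.763 N·m
After the gear mesh (63/14): 25.763 × 4.5 = 115.93 N·m
After the internal gear (136/45): 115.93 × 3.0222 = 350.38 N·m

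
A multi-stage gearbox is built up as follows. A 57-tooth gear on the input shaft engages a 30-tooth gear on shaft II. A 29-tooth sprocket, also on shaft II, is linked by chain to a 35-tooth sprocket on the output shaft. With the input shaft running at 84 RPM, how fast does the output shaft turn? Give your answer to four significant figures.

gear mesh 30/57 = 0.52632 → 84/0.52632 = 159.6 RPM
chain 35/29 = 1.2069 → 159.6/1.2069 = 132.24 RPM

132.2 RPM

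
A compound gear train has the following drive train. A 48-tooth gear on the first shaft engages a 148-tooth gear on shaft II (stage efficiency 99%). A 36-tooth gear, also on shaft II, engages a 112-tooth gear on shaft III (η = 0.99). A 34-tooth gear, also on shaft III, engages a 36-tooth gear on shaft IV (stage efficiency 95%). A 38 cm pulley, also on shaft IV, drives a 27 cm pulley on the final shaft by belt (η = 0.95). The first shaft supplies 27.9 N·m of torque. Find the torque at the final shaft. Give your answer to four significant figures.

gear mesh 148/48 = 3.0833 → τ = 27.9·3.0833·0.99 = 85.165 N·m
gear mesh 112/36 = 3.1111 → τ = 85.165·3.1111·0.99 = 262.31 N·m
gear mesh 36/34 = 1.0588 → τ = 262.31·1.0588·0.95 = 263.85 N·m
belt 27/38 = 0.71053 → τ = 263.85·0.71053·0.95 = 178.1 N·m

178.1 N·m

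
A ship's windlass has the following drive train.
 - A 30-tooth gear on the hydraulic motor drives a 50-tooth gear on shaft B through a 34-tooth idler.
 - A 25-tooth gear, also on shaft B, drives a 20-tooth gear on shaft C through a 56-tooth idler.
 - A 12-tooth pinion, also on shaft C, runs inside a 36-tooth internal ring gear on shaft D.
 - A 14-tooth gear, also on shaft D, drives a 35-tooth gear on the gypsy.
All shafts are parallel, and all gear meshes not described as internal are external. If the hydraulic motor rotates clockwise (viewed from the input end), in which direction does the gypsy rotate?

the hydraulic motor → shaft B: driver → idler → driven is 2 external meshes, 2 reversals → CW.
shaft B → shaft C: driver → idler → driven is 2 external meshes, 2 reversals → CW.
shaft C → shaft D: internal mesh, same direction → CW.
shaft D → the gypsy: external mesh, 1 reversal → CCW.
5 reversals in total — an odd number — so the gypsy turns opposite to the hydraulic motor.

anticlockwise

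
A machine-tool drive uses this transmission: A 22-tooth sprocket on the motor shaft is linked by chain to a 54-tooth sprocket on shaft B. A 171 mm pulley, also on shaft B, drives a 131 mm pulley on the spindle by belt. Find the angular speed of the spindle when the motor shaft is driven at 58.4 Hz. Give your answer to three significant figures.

chain 54/22 = 2.4545 → 58.4/2.4545 = 23.793 Hz
belt 131/171 = 0.76608 → 23.793/0.76608 = 31.058 Hz

31.1 Hz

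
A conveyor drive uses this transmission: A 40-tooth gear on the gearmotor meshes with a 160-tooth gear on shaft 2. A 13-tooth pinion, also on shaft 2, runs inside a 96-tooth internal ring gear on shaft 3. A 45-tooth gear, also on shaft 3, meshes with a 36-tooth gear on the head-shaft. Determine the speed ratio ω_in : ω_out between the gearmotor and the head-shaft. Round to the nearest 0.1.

23.6

Each stage contributes driven/driver: gear mesh 160/40 = 4, internal gear 96/13 = 7.3846, gear mesh 36/45 = 0.8.
Overall: 4 × 7.3846 × 0.8 = 23.631.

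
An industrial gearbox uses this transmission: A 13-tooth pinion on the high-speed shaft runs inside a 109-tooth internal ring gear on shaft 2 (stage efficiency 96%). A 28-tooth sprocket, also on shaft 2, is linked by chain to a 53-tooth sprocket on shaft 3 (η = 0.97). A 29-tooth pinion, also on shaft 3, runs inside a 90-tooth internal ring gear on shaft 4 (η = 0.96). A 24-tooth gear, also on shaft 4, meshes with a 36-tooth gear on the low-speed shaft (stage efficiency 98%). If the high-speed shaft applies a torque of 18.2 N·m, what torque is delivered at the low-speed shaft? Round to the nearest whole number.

After the internal gear (109/13): 18.2 × 8.3846 × 0.96 = 146.5 N·m
After the chain (53/28): 146.5 × 1.8929 × 0.97 = 268.98 N·m
After the internal gear (90/29): 268.98 × 3.1034 × 0.96 = 801.37 N·m
After the gear mesh (36/24): 801.37 × 1.5 × 0.98 = 1178 N·m

1178 N·m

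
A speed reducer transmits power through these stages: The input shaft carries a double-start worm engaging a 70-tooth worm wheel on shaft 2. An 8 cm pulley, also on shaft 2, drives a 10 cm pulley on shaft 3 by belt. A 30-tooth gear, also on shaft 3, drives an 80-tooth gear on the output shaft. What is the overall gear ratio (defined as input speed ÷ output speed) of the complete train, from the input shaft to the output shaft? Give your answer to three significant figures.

117

Each stage contributes driven/driver: worm 70/2 = 35, belt 10/8 = 1.25, gear mesh 80/30 = 2.6667.
Overall: 35 × 1.25 × 2.6667 = 116.67.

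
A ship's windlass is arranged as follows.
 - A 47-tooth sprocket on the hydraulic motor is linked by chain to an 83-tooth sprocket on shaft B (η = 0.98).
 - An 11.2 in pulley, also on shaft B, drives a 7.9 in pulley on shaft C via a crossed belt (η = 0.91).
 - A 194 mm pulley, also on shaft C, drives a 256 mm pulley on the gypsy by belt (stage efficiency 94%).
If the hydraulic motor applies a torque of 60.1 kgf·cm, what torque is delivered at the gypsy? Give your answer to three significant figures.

82.8 kgf·cm

chain 83/47 = 1.766 → τ = 60.1·1.766·0.98 = 104.01 kgf·cm
belt 7.9/11.2 = 0.70536 → τ = 104.01·0.70536·0.91 = 66.762 kgf·cm
belt 256/194 = 1.3196 → τ = 66.762·1.3196·0.94 = 82.813 kgf·cm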